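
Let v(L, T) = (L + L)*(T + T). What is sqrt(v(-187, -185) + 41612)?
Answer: 2*sqrt(44998) ≈ 424.25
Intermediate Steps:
v(L, T) = 4*L*T (v(L, T) = (2*L)*(2*T) = 4*L*T)
sqrt(v(-187, -185) + 41612) = sqrt(4*(-187)*(-185) + 41612) = sqrt(138380 + 41612) = sqrt(179992) = 2*sqrt(44998)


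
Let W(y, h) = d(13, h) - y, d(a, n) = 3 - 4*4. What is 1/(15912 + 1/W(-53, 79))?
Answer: 40/636481 ≈ 6.2846e-5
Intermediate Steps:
d(a, n) = -13 (d(a, n) = 3 - 16 = -13)
W(y, h) = -13 - y
1/(15912 + 1/W(-53, 79)) = 1/(15912 + 1/(-13 - 1*(-53))) = 1/(15912 + 1/(-13 + 53)) = 1/(15912 + 1/40) = 1/(636481/40) = 40/636481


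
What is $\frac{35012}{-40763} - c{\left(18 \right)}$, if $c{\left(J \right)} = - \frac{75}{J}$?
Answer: $\frac{809003}{244578} \approx 3.3078$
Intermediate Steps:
$\frac{35012}{-40763} - c{\left(18 \right)} = \frac{35012}{-40763} - - \frac{75}{18} = 35012 \left(- \frac{1}{40763}\right) - \left(-75\right) \frac{1}{18} = - \frac{35012}{40763} - - \frac{25}{6} = - \frac{35012}{40763} + \frac{25}{6} = \frac{809003}{244578}$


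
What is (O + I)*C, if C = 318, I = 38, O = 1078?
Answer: 354888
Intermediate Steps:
(O + I)*C = (1078 + 38)*318 = 1116*318 = 354888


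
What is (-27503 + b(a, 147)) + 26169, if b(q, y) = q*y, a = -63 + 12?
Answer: -8831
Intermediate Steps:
a = -51
(-27503 + b(a, 147)) + 26169 = (-27503 - 51*147) + 26169 = (-27503 - 7497) + 26169 = -35000 + 26169 = -8831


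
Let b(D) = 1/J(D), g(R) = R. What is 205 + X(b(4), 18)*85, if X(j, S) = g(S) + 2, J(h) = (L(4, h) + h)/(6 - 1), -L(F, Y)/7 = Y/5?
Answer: 1905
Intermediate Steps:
L(F, Y) = -7*Y/5
J(h) = -2*h/25 (J(h) = (-7*h/5 + h)/(6 - 1) = -2*h/5/5 = -2*h/5*(⅕) = -2*h/25)
b(D) = -25/(2*D) (b(D) = 1/(-2*D/25) = -25/(2*D))
X(j, S) = 2 + S (X(j, S) = S + 2 = 2 + S)
205 + X(b(4), 18)*85 = 205 + (2 + 18)*85 = 205 + 20*85 = 205 + 1700 = 1905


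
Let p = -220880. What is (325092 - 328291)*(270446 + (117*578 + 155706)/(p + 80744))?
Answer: -10103241036623/11678 ≈ -8.6515e+8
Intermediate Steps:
(325092 - 328291)*(270446 + (117*578 + 155706)/(p + 80744)) = (325092 - 328291)*(270446 + (117*578 + 155706)/(-220880 + 80744)) = -3199*(270446 + (67626 + 155706)/(-140136)) = -3199*(270446 + 223332*(-1/140136)) = -3199*(270446 - 18611/11678) = -3199*3158249777/11678 = -10103241036623/11678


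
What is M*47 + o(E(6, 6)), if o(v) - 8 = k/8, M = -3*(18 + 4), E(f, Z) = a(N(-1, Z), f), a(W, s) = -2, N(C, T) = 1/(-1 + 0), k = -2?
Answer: -12377/4 ≈ -3094.3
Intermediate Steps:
N(C, T) = -1 (N(C, T) = 1/(-1) = -1)
E(f, Z) = -2
M = -66 (M = -3*22 = -66)
o(v) = 31/4 (o(v) = 8 - 2/8 = 8 - 2*1/8 = 8 - 1/4 = 31/4)
M*47 + o(E(6, 6)) = -66*47 + 31/4 = -3102 + 31/4 = -12377/4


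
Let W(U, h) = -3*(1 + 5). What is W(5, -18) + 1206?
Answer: 1188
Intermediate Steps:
W(U, h) = -18 (W(U, h) = -3*6 = -18)
W(5, -18) + 1206 = -18 + 1206 = 1188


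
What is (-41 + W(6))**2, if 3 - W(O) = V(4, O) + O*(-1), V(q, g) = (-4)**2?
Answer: 2304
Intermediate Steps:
V(q, g) = 16
W(O) = -13 + O (W(O) = 3 - (16 + O*(-1)) = 3 - (16 - O) = 3 + (-16 + O) = -13 + O)
(-41 + W(6))**2 = (-41 + (-13 + 6))**2 = (-41 - 7)**2 = (-48)**2 = 2304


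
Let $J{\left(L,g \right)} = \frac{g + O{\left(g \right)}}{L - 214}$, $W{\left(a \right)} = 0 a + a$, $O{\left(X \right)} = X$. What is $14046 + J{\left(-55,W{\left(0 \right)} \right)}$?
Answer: $14046$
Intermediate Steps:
$W{\left(a \right)} = a$ ($W{\left(a \right)} = 0 + a = a$)
$J{\left(L,g \right)} = \frac{2 g}{-214 + L}$ ($J{\left(L,g \right)} = \frac{g + g}{L - 214} = \frac{2 g}{-214 + L}$)
$14046 + J{\left(-55,W{\left(0 \right)} \right)} = 14046 + 2 \cdot 0 \frac{1}{-214 - 55} = 14046 + 2 \cdot 0 \frac{1}{-269} = 14046 + 2 \cdot 0 \left(- \frac{1}{269}\right) = 14046 + 0 = 14046$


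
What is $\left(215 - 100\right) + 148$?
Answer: $263$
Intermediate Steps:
$\left(215 - 100\right) + 148 = 115 + 148 = 263$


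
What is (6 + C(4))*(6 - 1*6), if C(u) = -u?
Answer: 0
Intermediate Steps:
(6 + C(4))*(6 - 1*6) = (6 - 1*4)*(6 - 1*6) = (6 - 4)*(6 - 6) = 2*0 = 0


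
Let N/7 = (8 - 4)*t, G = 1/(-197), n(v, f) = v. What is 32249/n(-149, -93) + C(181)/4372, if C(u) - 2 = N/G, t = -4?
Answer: -68852397/325714 ≈ -211.39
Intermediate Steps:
G = -1/197 ≈ -0.0050761
N = -112 (N = 7*((8 - 4)*(-4)) = 7*(4*(-4)) = 7*(-16) = -112)
C(u) = 22066 (C(u) = 2 - 112/(-1/197) = 2 - 112*(-197) = 2 + 22064 = 22066)
32249/n(-149, -93) + C(181)/4372 = 32249/(-149) + 22066/4372 = 32249*(-1/149) + 22066*(1/4372) = -32249/149 + 11033/2186 = -68852397/325714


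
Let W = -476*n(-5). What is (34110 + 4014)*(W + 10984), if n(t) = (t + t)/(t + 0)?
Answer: 382459968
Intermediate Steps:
n(t) = 2 (n(t) = (2*t)/t = 2)
W = -952 (W = -476*2 = -952)
(34110 + 4014)*(W + 10984) = (34110 + 4014)*(-952 + 10984) = 38124*10032 = 382459968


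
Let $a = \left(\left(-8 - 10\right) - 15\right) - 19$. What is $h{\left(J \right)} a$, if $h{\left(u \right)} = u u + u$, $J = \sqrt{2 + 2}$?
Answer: $-312$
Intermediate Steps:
$J = 2$ ($J = \sqrt{4} = 2$)
$h{\left(u \right)} = u + u^{2}$ ($h{\left(u \right)} = u^{2} + u = u + u^{2}$)
$a = -52$ ($a = \left(\left(-8 - 10\right) - 15\right) - 19 = \left(-18 - 15\right) - 19 = -33 - 19 = -52$)
$h{\left(J \right)} a = 2 \left(1 + 2\right) \left(-52\right) = 2 \cdot 3 \left(-52\right) = 6 \left(-52\right) = -312$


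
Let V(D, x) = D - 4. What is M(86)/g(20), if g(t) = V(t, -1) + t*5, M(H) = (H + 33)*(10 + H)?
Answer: 2856/29 ≈ 98.483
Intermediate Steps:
V(D, x) = -4 + D
M(H) = (10 + H)*(33 + H) (M(H) = (33 + H)*(10 + H) = (10 + H)*(33 + H))
g(t) = -4 + 6*t (g(t) = (-4 + t) + t*5 = (-4 + t) + 5*t = -4 + 6*t)
M(86)/g(20) = (330 + 86² + 43*86)/(-4 + 6*20) = (330 + 7396 + 3698)/(-4 + 120) = 11424/116 = 11424*(1/116) = 2856/29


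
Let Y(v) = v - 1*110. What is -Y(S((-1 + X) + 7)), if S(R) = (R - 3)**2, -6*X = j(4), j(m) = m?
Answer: 941/9 ≈ 104.56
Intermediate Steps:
X = -2/3 (X = -1/6*4 = -2/3 ≈ -0.66667)
S(R) = (-3 + R)**2
Y(v) = -110 + v (Y(v) = v - 110 = -110 + v)
-Y(S((-1 + X) + 7)) = -(-110 + (-3 + ((-1 - 2/3) + 7))**2) = -(-110 + (-3 + (-5/3 + 7))**2) = -(-110 + (-3 + 16/3)**2) = -(-110 + (7/3)**2) = -(-110 + 49/9) = -1*(-941/9) = 941/9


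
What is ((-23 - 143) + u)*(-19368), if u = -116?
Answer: 5461776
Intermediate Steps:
((-23 - 143) + u)*(-19368) = ((-23 - 143) - 116)*(-19368) = (-166 - 116)*(-19368) = -282*(-19368) = 5461776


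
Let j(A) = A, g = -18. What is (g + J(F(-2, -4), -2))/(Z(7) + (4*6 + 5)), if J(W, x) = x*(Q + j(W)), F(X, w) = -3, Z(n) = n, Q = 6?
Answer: -⅔ ≈ -0.66667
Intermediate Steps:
J(W, x) = x*(6 + W)
(g + J(F(-2, -4), -2))/(Z(7) + (4*6 + 5)) = (-18 - 2*(6 - 3))/(7 + (4*6 + 5)) = (-18 - 2*3)/(7 + (24 + 5)) = (-18 - 6)/(7 + 29) = -24/36 = (1/36)*(-24) = -⅔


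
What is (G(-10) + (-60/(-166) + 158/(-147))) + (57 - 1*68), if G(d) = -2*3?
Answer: -216121/12201 ≈ -17.713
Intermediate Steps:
G(d) = -6
(G(-10) + (-60/(-166) + 158/(-147))) + (57 - 1*68) = (-6 + (-60/(-166) + 158/(-147))) + (57 - 1*68) = (-6 + (-60*(-1/166) + 158*(-1/147))) + (57 - 68) = (-6 + (30/83 - 158/147)) - 11 = (-6 - 8704/12201) - 11 = -81910/12201 - 11 = -216121/12201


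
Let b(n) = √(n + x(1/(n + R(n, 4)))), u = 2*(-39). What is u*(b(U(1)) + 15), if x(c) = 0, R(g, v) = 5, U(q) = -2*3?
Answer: -1170 - 78*I*√6 ≈ -1170.0 - 191.06*I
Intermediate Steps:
U(q) = -6
u = -78
b(n) = √n (b(n) = √(n + 0) = √n)
u*(b(U(1)) + 15) = -78*(√(-6) + 15) = -78*(I*√6 + 15) = -78*(15 + I*√6) = -1170 - 78*I*√6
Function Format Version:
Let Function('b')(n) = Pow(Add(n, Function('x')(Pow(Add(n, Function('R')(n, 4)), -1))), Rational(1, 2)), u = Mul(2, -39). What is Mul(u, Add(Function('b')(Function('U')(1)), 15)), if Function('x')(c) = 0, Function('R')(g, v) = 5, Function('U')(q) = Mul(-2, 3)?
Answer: Add(-1170, Mul(-78, I, Pow(6, Rational(1, 2)))) ≈ Add(-1170.0, Mul(-191.06, I))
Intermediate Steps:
Function('U')(q) = -6
u = -78
Function('b')(n) = Pow(n, Rational(1, 2)) (Function('b')(n) = Pow(Add(n, 0), Rational(1, 2)) = Pow(n, Rational(1, 2)))
Mul(u, Add(Function('b')(Function('U')(1)), 15)) = Mul(-78, Add(Pow(-6, Rational(1, 2)), 15)) = Mul(-78, Add(Mul(I, Pow(6, Rational(1, 2))), 15)) = Mul(-78, Add(15, Mul(I, Pow(6, Rational(1, 2))))) = Add(-1170, Mul(-78, I, Pow(6, Rational(1, 2))))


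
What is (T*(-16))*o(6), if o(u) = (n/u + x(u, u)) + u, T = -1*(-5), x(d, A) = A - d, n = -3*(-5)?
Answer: -680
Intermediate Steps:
n = 15
T = 5
o(u) = u + 15/u (o(u) = (15/u + (u - u)) + u = (15/u + 0) + u = 15/u + u = u + 15/u)
(T*(-16))*o(6) = (5*(-16))*(6 + 15/6) = -80*(6 + 15*(1/6)) = -80*(6 + 5/2) = -80*17/2 = -680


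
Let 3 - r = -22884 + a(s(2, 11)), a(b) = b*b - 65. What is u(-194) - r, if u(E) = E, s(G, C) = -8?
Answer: -23082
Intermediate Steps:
a(b) = -65 + b² (a(b) = b² - 65 = -65 + b²)
r = 22888 (r = 3 - (-22884 + (-65 + (-8)²)) = 3 - (-22884 + (-65 + 64)) = 3 - (-22884 - 1) = 3 - 1*(-22885) = 3 + 22885 = 22888)
u(-194) - r = -194 - 1*22888 = -194 - 22888 = -23082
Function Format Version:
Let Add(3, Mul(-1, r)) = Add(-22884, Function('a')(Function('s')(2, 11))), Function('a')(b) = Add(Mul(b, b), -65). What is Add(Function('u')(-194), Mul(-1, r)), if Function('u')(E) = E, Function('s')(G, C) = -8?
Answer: -23082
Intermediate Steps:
Function('a')(b) = Add(-65, Pow(b, 2)) (Function('a')(b) = Add(Pow(b, 2), -65) = Add(-65, Pow(b, 2)))
r = 22888 (r = Add(3, Mul(-1, Add(-22884, Add(-65, Pow(-8, 2))))) = Add(3, Mul(-1, Add(-22884, Add(-65, 64)))) = Add(3, Mul(-1, Add(-22884, -1))) = Add(3, Mul(-1, -22885)) = Add(3, 22885) = 22888)
Add(Function('u')(-194), Mul(-1, r)) = Add(-194, Mul(-1, 22888)) = Add(-194, -22888) = -23082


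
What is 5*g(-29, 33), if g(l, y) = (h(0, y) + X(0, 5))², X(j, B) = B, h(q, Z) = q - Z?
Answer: 3920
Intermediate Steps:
g(l, y) = (5 - y)² (g(l, y) = ((0 - y) + 5)² = (-y + 5)² = (5 - y)²)
5*g(-29, 33) = 5*(5 - 1*33)² = 5*(5 - 33)² = 5*(-28)² = 5*784 = 3920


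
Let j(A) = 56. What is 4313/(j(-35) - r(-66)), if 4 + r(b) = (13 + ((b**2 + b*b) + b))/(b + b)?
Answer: 569316/16579 ≈ 34.340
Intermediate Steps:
r(b) = -4 + (13 + b + 2*b**2)/(2*b) (r(b) = -4 + (13 + ((b**2 + b*b) + b))/(b + b) = -4 + (13 + ((b**2 + b**2) + b))/((2*b)) = -4 + (13 + (2*b**2 + b))*(1/(2*b)) = -4 + (13 + (b + 2*b**2))*(1/(2*b)) = -4 + (13 + b + 2*b**2)*(1/(2*b)) = -4 + (13 + b + 2*b**2)/(2*b))
4313/(j(-35) - r(-66)) = 4313/(56 - (-7/2 - 66 + (13/2)/(-66))) = 4313/(56 - (-7/2 - 66 + (13/2)*(-1/66))) = 4313/(56 - (-7/2 - 66 - 13/132)) = 4313/(56 - 1*(-9187/132)) = 4313/(56 + 9187/132) = 4313/(16579/132) = 4313*(132/16579) = 569316/16579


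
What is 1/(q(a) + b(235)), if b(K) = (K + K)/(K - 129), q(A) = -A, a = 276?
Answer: -53/14393 ≈ -0.0036823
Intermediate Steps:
b(K) = 2*K/(-129 + K) (b(K) = (2*K)/(-129 + K) = 2*K/(-129 + K))
1/(q(a) + b(235)) = 1/(-1*276 + 2*235/(-129 + 235)) = 1/(-276 + 2*235/106) = 1/(-276 + 2*235*(1/106)) = 1/(-276 + 235/53) = 1/(-14393/53) = -53/14393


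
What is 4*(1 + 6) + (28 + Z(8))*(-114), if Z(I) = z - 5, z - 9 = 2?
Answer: -3848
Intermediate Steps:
z = 11 (z = 9 + 2 = 11)
Z(I) = 6 (Z(I) = 11 - 5 = 6)
4*(1 + 6) + (28 + Z(8))*(-114) = 4*(1 + 6) + (28 + 6)*(-114) = 4*7 + 34*(-114) = 28 - 3876 = -3848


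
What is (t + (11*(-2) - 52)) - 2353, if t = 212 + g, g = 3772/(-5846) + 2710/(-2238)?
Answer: -7250975054/3270837 ≈ -2216.9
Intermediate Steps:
g = -6071099/3270837 (g = 3772*(-1/5846) + 2710*(-1/2238) = -1886/2923 - 1355/1119 = -6071099/3270837 ≈ -1.8561)
t = 687346345/3270837 (t = 212 - 6071099/3270837 = 687346345/3270837 ≈ 210.14)
(t + (11*(-2) - 52)) - 2353 = (687346345/3270837 + (11*(-2) - 52)) - 2353 = (687346345/3270837 + (-22 - 52)) - 2353 = (687346345/3270837 - 74) - 2353 = 445304407/3270837 - 2353 = -7250975054/3270837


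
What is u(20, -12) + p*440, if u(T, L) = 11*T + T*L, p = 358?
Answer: 157500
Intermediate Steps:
u(T, L) = 11*T + L*T
u(20, -12) + p*440 = 20*(11 - 12) + 358*440 = 20*(-1) + 157520 = -20 + 157520 = 157500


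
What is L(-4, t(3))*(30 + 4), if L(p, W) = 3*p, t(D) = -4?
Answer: -408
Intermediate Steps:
L(-4, t(3))*(30 + 4) = (3*(-4))*(30 + 4) = -12*34 = -408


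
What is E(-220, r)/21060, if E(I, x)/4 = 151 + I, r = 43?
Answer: -23/1755 ≈ -0.013105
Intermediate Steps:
E(I, x) = 604 + 4*I (E(I, x) = 4*(151 + I) = 604 + 4*I)
E(-220, r)/21060 = (604 + 4*(-220))/21060 = (604 - 880)*(1/21060) = -276*1/21060 = -23/1755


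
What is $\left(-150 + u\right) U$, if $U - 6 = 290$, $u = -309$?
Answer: $-135864$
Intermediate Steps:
$U = 296$ ($U = 6 + 290 = 296$)
$\left(-150 + u\right) U = \left(-150 - 309\right) 296 = \left(-459\right) 296 = -135864$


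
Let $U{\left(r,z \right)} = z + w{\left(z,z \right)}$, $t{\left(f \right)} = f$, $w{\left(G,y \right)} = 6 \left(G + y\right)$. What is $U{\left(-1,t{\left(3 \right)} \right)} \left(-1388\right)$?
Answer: $-54132$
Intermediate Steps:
$w{\left(G,y \right)} = 6 G + 6 y$
$U{\left(r,z \right)} = 13 z$ ($U{\left(r,z \right)} = z + \left(6 z + 6 z\right) = z + 12 z = 13 z$)
$U{\left(-1,t{\left(3 \right)} \right)} \left(-1388\right) = 13 \cdot 3 \left(-1388\right) = 39 \left(-1388\right) = -54132$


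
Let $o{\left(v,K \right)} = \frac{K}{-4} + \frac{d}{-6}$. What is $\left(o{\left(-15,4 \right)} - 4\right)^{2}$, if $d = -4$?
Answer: $\frac{169}{9} \approx 18.778$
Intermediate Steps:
$o{\left(v,K \right)} = \frac{2}{3} - \frac{K}{4}$ ($o{\left(v,K \right)} = \frac{K}{-4} - \frac{4}{-6} = K \left(- \frac{1}{4}\right) - - \frac{2}{3} = - \frac{K}{4} + \frac{2}{3} = \frac{2}{3} - \frac{K}{4}$)
$\left(o{\left(-15,4 \right)} - 4\right)^{2} = \left(\left(\frac{2}{3} - 1\right) - 4\right)^{2} = \left(- \frac{1}{3} - 4\right)^{2} = \left(- \frac{13}{3}\right)^{2} = \frac{169}{9}$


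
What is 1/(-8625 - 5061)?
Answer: -1/13686 ≈ -7.3067e-5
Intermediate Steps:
1/(-8625 - 5061) = 1/(-13686) = -1/13686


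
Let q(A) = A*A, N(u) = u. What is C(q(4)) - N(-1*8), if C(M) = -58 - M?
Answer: -66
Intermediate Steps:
q(A) = A²
C(q(4)) - N(-1*8) = (-58 - 1*4²) - (-1)*8 = (-58 - 1*16) - 1*(-8) = (-58 - 16) + 8 = -74 + 8 = -66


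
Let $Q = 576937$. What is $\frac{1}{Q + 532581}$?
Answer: $\frac{1}{1109518} \approx 9.0129 \cdot 10^{-7}$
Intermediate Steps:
$\frac{1}{Q + 532581} = \frac{1}{576937 + 532581} = \frac{1}{1109518}$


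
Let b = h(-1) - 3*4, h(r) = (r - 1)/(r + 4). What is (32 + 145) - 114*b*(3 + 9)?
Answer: 17505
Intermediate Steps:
h(r) = (-1 + r)/(4 + r)
b = -38/3 (b = (-1 - 1)/(4 - 1) - 3*4 = -2/3 - 12 = -38/3 ≈ -12.667)
(32 + 145) - 114*b*(3 + 9) = (32 + 145) - (-1444)*(3 + 9) = 177 - (-1444)*12 = 177 - 114*(-152) = 177 + 17328 = 17505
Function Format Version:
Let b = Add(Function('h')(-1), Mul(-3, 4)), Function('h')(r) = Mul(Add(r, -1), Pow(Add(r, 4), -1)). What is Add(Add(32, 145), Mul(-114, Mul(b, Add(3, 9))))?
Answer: 17505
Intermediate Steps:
Function('h')(r) = Mul(Pow(Add(4, r), -1), Add(-1, r)) (Function('h')(r) = Mul(Add(-1, r), Pow(Add(4, r), -1)) = Mul(Pow(Add(4, r), -1), Add(-1, r)))
b = Rational(-38, 3) (b = Add(Mul(Pow(Add(4, -1), -1), Add(-1, -1)), Mul(-3, 4)) = Add(Mul(Pow(3, -1), -2), -12) = Add(Mul(Rational(1, 3), -2), -12) = Add(Rational(-2, 3), -12) = Rational(-38, 3) ≈ -12.667)
Add(Add(32, 145), Mul(-114, Mul(b, Add(3, 9)))) = Add(Add(32, 145), Mul(-114, Mul(Rational(-38, 3), Add(3, 9)))) = Add(177, Mul(-114, Mul(Rational(-38, 3), 12))) = Add(177, Mul(-114, -152)) = Add(177, 17328) = 17505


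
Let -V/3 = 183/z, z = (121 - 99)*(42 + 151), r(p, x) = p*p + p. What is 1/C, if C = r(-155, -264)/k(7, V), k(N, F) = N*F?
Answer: -549/14478860 ≈ -3.7917e-5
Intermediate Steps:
r(p, x) = p + p² (r(p, x) = p² + p = p + p²)
z = 4246 (z = 22*193 = 4246)
V = -549/4246 ≈ -0.12930
k(N, F) = F*N
C = -14478860/549 (C = (-155*(1 - 155))/((-549/4246*7)) = (-155*(-154))/(-3843/4246) = 23870*(-4246/3843) = -14478860/549 ≈ -26373.)
1/C = 1/(-14478860/549) = -549/14478860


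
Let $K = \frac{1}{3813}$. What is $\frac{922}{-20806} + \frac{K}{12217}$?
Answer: $- \frac{21474946678}{484607328663} \approx -0.044314$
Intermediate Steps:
$K = \frac{1}{3813} \approx 0.00026226$
$\frac{922}{-20806} + \frac{K}{12217} = \frac{922}{-20806} + \frac{1}{3813 \cdot 12217} = 922 \left(- \frac{1}{20806}\right) + \frac{1}{3813} \cdot \frac{1}{12217} = - \frac{461}{10403} + \frac{1}{46583421} = - \frac{21474946678}{484607328663}$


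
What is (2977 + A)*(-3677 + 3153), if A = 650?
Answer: -1900548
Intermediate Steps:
(2977 + A)*(-3677 + 3153) = (2977 + 650)*(-3677 + 3153) = 3627*(-524) = -1900548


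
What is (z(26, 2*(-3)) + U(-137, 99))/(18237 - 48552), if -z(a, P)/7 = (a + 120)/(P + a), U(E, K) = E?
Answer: 627/101050 ≈ 0.0062049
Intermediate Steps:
z(a, P) = -7*(120 + a)/(P + a) (z(a, P) = -7*(a + 120)/(P + a) = -7*(120 + a)/(P + a))
(z(26, 2*(-3)) + U(-137, 99))/(18237 - 48552) = (7*(-120 - 1*26)/(2*(-3) + 26) - 137)/(18237 - 48552) = (7*(-120 - 26)/(-6 + 26) - 137)/(-30315) = (7*(-146)/20 - 137)*(-1/30315) = (7*(1/20)*(-146) - 137)*(-1/30315) = (-511/10 - 137)*(-1/30315) = -1881/10*(-1/30315) = 627/101050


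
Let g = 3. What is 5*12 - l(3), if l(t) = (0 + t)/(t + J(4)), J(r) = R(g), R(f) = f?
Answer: 119/2 ≈ 59.500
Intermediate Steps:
J(r) = 3
l(t) = t/(3 + t) (l(t) = (0 + t)/(t + 3) = t/(3 + t))
5*12 - l(3) = 5*12 - 3/(3 + 3) = 60 - 3/6 = 60 - 1*½ = 60 - ½ = 119/2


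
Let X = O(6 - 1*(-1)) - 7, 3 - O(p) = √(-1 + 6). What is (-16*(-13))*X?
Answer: -832 - 208*√5 ≈ -1297.1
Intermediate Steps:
O(p) = 3 - √5 (O(p) = 3 - √(-1 + 6) = 3 - √5)
X = -4 - √5 (X = (3 - √5) - 7 = -4 - √5 ≈ -6.2361)
(-16*(-13))*X = (-16*(-13))*(-4 - √5) = 208*(-4 - √5) = -832 - 208*√5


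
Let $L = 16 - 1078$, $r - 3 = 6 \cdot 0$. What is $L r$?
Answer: $-3186$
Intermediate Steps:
$r = 3$ ($r = 3 + 6 \cdot 0 = 3 + 0 = 3$)
$L = -1062$ ($L = 16 - 1078 = -1062$)
$L r = \left(-1062\right) 3 = -3186$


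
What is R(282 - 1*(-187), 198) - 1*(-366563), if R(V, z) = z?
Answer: 366761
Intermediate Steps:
R(282 - 1*(-187), 198) - 1*(-366563) = 198 - 1*(-366563) = 198 + 366563 = 366761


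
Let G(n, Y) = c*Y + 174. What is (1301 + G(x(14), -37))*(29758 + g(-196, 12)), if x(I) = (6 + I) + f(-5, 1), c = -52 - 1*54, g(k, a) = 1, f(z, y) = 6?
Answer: 160609323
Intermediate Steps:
c = -106 (c = -52 - 54 = -106)
x(I) = 12 + I (x(I) = (6 + I) + 6 = 12 + I)
G(n, Y) = 174 - 106*Y (G(n, Y) = -106*Y + 174 = 174 - 106*Y)
(1301 + G(x(14), -37))*(29758 + g(-196, 12)) = (1301 + (174 - 106*(-37)))*(29758 + 1) = (1301 + (174 + 3922))*29759 = (1301 + 4096)*29759 = 5397*29759 = 160609323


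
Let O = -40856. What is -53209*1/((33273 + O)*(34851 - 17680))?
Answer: 53209/130207693 ≈ 0.00040865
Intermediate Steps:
-53209*1/((33273 + O)*(34851 - 17680)) = -53209*1/((33273 - 40856)*(34851 - 17680)) = -53209/((-7583*17171)) = -53209/(-130207693) = -53209*(-1/130207693) = 53209/130207693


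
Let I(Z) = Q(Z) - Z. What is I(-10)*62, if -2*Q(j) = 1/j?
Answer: 6231/10 ≈ 623.10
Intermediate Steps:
Q(j) = -1/(2*j)
I(Z) = -Z - 1/(2*Z) (I(Z) = -1/(2*Z) - Z = -Z - 1/(2*Z))
I(-10)*62 = (-1*(-10) - ½/(-10))*62 = (10 - ½*(-⅒))*62 = (10 + 1/20)*62 = (201/20)*62 = 6231/10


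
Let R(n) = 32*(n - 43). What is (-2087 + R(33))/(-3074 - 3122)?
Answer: 2407/6196 ≈ 0.38848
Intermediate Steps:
R(n) = -1376 + 32*n (R(n) = 32*(-43 + n) = -1376 + 32*n)
(-2087 + R(33))/(-3074 - 3122) = (-2087 + (-1376 + 32*33))/(-3074 - 3122) = (-2087 + (-1376 + 1056))/(-6196) = (-2087 - 320)*(-1/6196) = -2407*(-1/6196) = 2407/6196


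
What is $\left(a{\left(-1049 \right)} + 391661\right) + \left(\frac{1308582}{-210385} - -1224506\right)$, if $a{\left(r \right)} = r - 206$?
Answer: $\frac{339751952538}{210385} \approx 1.6149 \cdot 10^{6}$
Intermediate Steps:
$a{\left(r \right)} = -206 + r$ ($a{\left(r \right)} = r - 206 = -206 + r$)
$\left(a{\left(-1049 \right)} + 391661\right) + \left(\frac{1308582}{-210385} - -1224506\right) = \left(\left(-206 - 1049\right) + 391661\right) + \left(\frac{1308582}{-210385} - -1224506\right) = \left(-1255 + 391661\right) + \left(1308582 \left(- \frac{1}{210385}\right) + 1224506\right) = 390406 + \left(- \frac{1308582}{210385} + 1224506\right) = 390406 + \frac{257616386228}{210385} = \frac{339751952538}{210385}$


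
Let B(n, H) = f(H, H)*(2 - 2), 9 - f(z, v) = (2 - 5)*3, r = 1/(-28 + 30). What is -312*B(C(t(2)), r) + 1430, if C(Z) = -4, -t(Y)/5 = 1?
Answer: 1430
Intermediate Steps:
t(Y) = -5 (t(Y) = -5*1 = -5)
r = 1/2 ≈ 0.50000
f(z, v) = 18 (f(z, v) = 9 - (2 - 5)*3 = 9 - (-3)*3 = 9 - 1*(-9) = 9 + 9 = 18)
B(n, H) = 0 (B(n, H) = 18*(2 - 2) = 18*0 = 0)
-312*B(C(t(2)), r) + 1430 = -312*0 + 1430 = 0 + 1430 = 1430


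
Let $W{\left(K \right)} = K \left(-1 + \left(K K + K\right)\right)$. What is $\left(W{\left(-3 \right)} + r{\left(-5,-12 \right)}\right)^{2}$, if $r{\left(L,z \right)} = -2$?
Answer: $289$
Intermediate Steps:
$W{\left(K \right)} = K \left(-1 + K + K^{2}\right)$ ($W{\left(K \right)} = K \left(-1 + \left(K^{2} + K\right)\right) = K \left(-1 + \left(K + K^{2}\right)\right) = K \left(-1 + K + K^{2}\right)$)
$\left(W{\left(-3 \right)} + r{\left(-5,-12 \right)}\right)^{2} = \left(- 3 \left(-1 - 3 + \left(-3\right)^{2}\right) - 2\right)^{2} = \left(- 3 \left(-1 - 3 + 9\right) - 2\right)^{2} = \left(\left(-3\right) 5 - 2\right)^{2} = \left(-15 - 2\right)^{2} = \left(-17\right)^{2} = 289$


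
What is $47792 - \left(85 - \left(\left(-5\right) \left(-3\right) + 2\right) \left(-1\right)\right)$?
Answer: $47690$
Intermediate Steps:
$47792 - \left(85 - \left(\left(-5\right) \left(-3\right) + 2\right) \left(-1\right)\right) = 47792 - \left(85 - \left(15 + 2\right) \left(-1\right)\right) = 47792 + \left(17 \left(-1\right) - 85\right) = 47792 - 102 = 47690$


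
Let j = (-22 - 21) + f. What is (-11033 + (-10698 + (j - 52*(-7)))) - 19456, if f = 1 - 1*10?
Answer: -40875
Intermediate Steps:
f = -9 (f = 1 - 10 = -9)
j = -52 (j = (-22 - 21) - 9 = -43 - 9 = -52)
(-11033 + (-10698 + (j - 52*(-7)))) - 19456 = (-11033 + (-10698 + (-52 - 52*(-7)))) - 19456 = (-11033 + (-10698 + (-52 + 364))) - 19456 = (-11033 + (-10698 + 312)) - 19456 = (-11033 - 10386) - 19456 = -21419 - 19456 = -40875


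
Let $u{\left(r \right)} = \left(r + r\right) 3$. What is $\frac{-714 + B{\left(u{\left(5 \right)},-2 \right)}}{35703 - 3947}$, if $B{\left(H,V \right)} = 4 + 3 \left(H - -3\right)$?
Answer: $- \frac{611}{31756} \approx -0.01924$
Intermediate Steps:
$u{\left(r \right)} = 6 r$ ($u{\left(r \right)} = 2 r 3 = 6 r$)
$B{\left(H,V \right)} = 13 + 3 H$ ($B{\left(H,V \right)} = 4 + 3 \left(H + 3\right) = 4 + 3 \left(3 + H\right) = 4 + \left(9 + 3 H\right) = 13 + 3 H$)
$\frac{-714 + B{\left(u{\left(5 \right)},-2 \right)}}{35703 - 3947} = \frac{-714 + \left(13 + 3 \cdot 6 \cdot 5\right)}{35703 - 3947} = \frac{-714 + \left(13 + 3 \cdot 30\right)}{31756} = \left(-714 + \left(13 + 90\right)\right) \frac{1}{31756} = \left(-714 + 103\right) \frac{1}{31756} = \left(-611\right) \frac{1}{31756} = - \frac{611}{31756}$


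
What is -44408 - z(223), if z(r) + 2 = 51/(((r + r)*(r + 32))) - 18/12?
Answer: -49511018/1115 ≈ -44405.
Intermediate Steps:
z(r) = -7/2 + 51/(2*r*(32 + r)) (z(r) = -2 + (51/(((r + r)*(r + 32))) - 18/12) = -2 + (51/(((2*r)*(32 + r))) - 18*1/12) = -2 + (51/((2*r*(32 + r))) - 3/2) = -2 + (51*(1/(2*r*(32 + r))) - 3/2) = -2 + (51/(2*r*(32 + r)) - 3/2) = -2 + (-3/2 + 51/(2*r*(32 + r))) = -7/2 + 51/(2*r*(32 + r)))
-44408 - z(223) = -44408 - (51 - 224*223 - 7*223²)/(2*223*(32 + 223)) = -44408 - (51 - 49952 - 7*49729)/(2*223*255) = -44408 - (51 - 49952 - 348103)/(2*223*255) = -44408 - (-398004)/(2*223*255) = -44408 - 1*(-3902/1115) = -44408 + 3902/1115 = -49511018/1115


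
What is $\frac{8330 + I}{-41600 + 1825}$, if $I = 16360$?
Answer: $- \frac{4938}{7955} \approx -0.62074$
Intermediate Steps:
$\frac{8330 + I}{-41600 + 1825} = \frac{8330 + 16360}{-41600 + 1825} = \frac{24690}{-39775} = 24690 \left(- \frac{1}{39775}\right) = - \frac{4938}{7955}$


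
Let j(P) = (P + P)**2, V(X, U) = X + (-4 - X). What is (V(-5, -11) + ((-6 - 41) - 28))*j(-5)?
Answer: -7900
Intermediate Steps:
V(X, U) = -4
j(P) = 4*P**2 (j(P) = (2*P)**2 = 4*P**2)
(V(-5, -11) + ((-6 - 41) - 28))*j(-5) = (-4 + ((-6 - 41) - 28))*(4*(-5)**2) = (-4 + (-47 - 28))*(4*25) = (-4 - 75)*100 = -79*100 = -7900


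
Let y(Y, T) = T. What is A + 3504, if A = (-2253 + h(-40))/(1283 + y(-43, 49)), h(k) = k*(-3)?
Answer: 518355/148 ≈ 3502.4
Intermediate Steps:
h(k) = -3*k
A = -237/148 (A = (-2253 - 3*(-40))/(1283 + 49) = (-2253 + 120)/1332 = -2133*1/1332 = -237/148 ≈ -1.6014)
A + 3504 = -237/148 + 3504 = 518355/148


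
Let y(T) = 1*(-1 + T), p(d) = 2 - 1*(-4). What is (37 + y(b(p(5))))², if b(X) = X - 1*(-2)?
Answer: 1936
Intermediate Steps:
p(d) = 6 (p(d) = 2 + 4 = 6)
b(X) = 2 + X (b(X) = X + 2 = 2 + X)
y(T) = -1 + T
(37 + y(b(p(5))))² = (37 + (-1 + (2 + 6)))² = (37 + (-1 + 8))² = (37 + 7)² = 44² = 1936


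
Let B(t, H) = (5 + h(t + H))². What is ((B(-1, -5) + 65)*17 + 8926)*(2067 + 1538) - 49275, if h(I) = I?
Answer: 36173765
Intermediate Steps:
B(t, H) = (5 + H + t)² (B(t, H) = (5 + (t + H))² = (5 + (H + t))² = (5 + H + t)²)
((B(-1, -5) + 65)*17 + 8926)*(2067 + 1538) - 49275 = (((5 - 5 - 1)² + 65)*17 + 8926)*(2067 + 1538) - 49275 = (((-1)² + 65)*17 + 8926)*3605 - 49275 = ((1 + 65)*17 + 8926)*3605 - 49275 = (66*17 + 8926)*3605 - 49275 = (1122 + 8926)*3605 - 49275 = 10048*3605 - 49275 = 36223040 - 49275 = 36173765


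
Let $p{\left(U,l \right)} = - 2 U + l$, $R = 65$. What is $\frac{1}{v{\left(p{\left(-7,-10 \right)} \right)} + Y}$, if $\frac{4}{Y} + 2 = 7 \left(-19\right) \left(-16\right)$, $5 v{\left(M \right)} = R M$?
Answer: $\frac{1063}{55278} \approx 0.01923$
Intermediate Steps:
$p{\left(U,l \right)} = l - 2 U$
$v{\left(M \right)} = 13 M$ ($v{\left(M \right)} = \frac{65 M}{5} = 13 M$)
$Y = \frac{2}{1063}$ ($Y = \frac{4}{-2 + 7 \left(-19\right) \left(-16\right)} = \frac{4}{-2 - -2128} = \frac{4}{-2 + 2128} = \frac{4}{2126} = 4 \cdot \frac{1}{2126} = \frac{2}{1063} \approx 0.0018815$)
$\frac{1}{v{\left(p{\left(-7,-10 \right)} \right)} + Y} = \frac{1}{13 \left(-10 - -14\right) + \frac{2}{1063}} = \frac{1}{13 \left(-10 + 14\right) + \frac{2}{1063}} = \frac{1}{13 \cdot 4 + \frac{2}{1063}} = \frac{1}{52 + \frac{2}{1063}} = \frac{1}{\frac{55278}{1063}} = \frac{1063}{55278}$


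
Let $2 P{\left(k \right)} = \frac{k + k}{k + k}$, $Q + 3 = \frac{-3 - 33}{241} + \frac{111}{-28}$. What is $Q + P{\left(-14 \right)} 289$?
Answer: $\frac{927083}{6748} \approx 137.39$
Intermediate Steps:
$Q = - \frac{48003}{6748}$ ($Q = -3 + \left(\frac{-3 - 33}{241} + \frac{111}{-28}\right) = -3 + \left(\left(-36\right) \frac{1}{241} + 111 \left(- \frac{1}{28}\right)\right) = -3 - \frac{27759}{6748} = - \frac{48003}{6748} \approx -7.1137$)
$P{\left(k \right)} = \frac{1}{2}$ ($P{\left(k \right)} = \frac{\left(k + k\right) \frac{1}{k + k}}{2} = \frac{2 k \frac{1}{2 k}}{2} = \frac{1}{2} \cdot 1 = \frac{1}{2}$)
$Q + P{\left(-14 \right)} 289 = - \frac{48003}{6748} + \frac{1}{2} \cdot 289 = - \frac{48003}{6748} + \frac{289}{2} = \frac{927083}{6748}$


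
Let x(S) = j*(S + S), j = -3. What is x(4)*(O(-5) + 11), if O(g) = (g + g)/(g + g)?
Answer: -288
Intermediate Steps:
O(g) = 1 (O(g) = (2*g)/((2*g)) = (2*g)*(1/(2*g)) = 1)
x(S) = -6*S (x(S) = -3*(S + S) = -6*S)
x(4)*(O(-5) + 11) = (-6*4)*(1 + 11) = -24*12 = -288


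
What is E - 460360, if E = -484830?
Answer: -945190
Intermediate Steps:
E - 460360 = -484830 - 460360 = -945190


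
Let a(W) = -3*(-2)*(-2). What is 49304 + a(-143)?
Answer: 49292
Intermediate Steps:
a(W) = -12 (a(W) = 6*(-2) = -12)
49304 + a(-143) = 49304 - 12 = 49292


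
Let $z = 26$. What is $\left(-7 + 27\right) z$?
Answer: $520$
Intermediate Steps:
$\left(-7 + 27\right) z = \left(-7 + 27\right) 26 = 20 \cdot 26 = 520$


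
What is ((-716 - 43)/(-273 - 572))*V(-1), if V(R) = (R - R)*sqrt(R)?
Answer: 0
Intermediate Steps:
V(R) = 0 (V(R) = 0*sqrt(R) = 0)
((-716 - 43)/(-273 - 572))*V(-1) = ((-716 - 43)/(-273 - 572))*0 = -759/(-845)*0 = -759*(-1/845)*0 = (759/845)*0 = 0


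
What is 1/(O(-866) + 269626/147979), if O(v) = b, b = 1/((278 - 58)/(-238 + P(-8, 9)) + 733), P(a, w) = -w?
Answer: 26759190549/48793290019 ≈ 0.54842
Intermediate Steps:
b = 247/180831 (b = 1/((278 - 58)/(-238 - 1*9) + 733) = 1/(220/(-238 - 9) + 733) = 1/(220/(-247) + 733) = 1/(220*(-1/247) + 733) = 1/(-220/247 + 733) = 1/(180831/247) = 247/180831 ≈ 0.0013659)
O(v) = 247/180831
1/(O(-866) + 269626/147979) = 1/(247/180831 + 269626/147979) = 1/(48793290019/26759190549) = 26759190549/48793290019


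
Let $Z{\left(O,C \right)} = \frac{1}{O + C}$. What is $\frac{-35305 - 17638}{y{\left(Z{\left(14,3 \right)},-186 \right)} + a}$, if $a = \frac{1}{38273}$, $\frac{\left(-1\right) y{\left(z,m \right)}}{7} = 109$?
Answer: $\frac{2026287439}{29202298} \approx 69.388$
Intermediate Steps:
$Z{\left(O,C \right)} = \frac{1}{C + O}$
$y{\left(z,m \right)} = -763$ ($y{\left(z,m \right)} = \left(-7\right) 109 = -763$)
$a = \frac{1}{38273} \approx 2.6128 \cdot 10^{-5}$
$\frac{-35305 - 17638}{y{\left(Z{\left(14,3 \right)},-186 \right)} + a} = \frac{-35305 - 17638}{-763 + \frac{1}{38273}} = - \frac{52943}{- \frac{29202298}{38273}} = \left(-52943\right) \left(- \frac{38273}{29202298}\right) = \frac{2026287439}{29202298}$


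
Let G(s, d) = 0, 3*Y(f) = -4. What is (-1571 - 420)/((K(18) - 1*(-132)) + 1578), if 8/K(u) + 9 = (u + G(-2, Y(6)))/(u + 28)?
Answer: -197109/169198 ≈ -1.1650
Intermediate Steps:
Y(f) = -4/3 (Y(f) = (⅓)*(-4) = -4/3)
K(u) = 8/(-9 + u/(28 + u)) (K(u) = 8/(-9 + (u + 0)/(u + 28)) = 8/(-9 + u/(28 + u)))
(-1571 - 420)/((K(18) - 1*(-132)) + 1578) = (-1571 - 420)/((2*(-28 - 1*18)/(63 + 2*18) - 1*(-132)) + 1578) = -1991/((2*(-28 - 18)/(63 + 36) + 132) + 1578) = -1991/((2*(-46)/99 + 132) + 1578) = -1991/((2*(1/99)*(-46) + 132) + 1578) = -1991/((-92/99 + 132) + 1578) = -1991/(12976/99 + 1578) = -1991/169198/99 = -1991*99/169198 = -197109/169198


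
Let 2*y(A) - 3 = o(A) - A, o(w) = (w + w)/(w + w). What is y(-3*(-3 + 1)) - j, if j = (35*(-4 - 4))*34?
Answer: 9519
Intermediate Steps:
o(w) = 1 (o(w) = (2*w)/((2*w)) = (2*w)*(1/(2*w)) = 1)
y(A) = 2 - A/2 (y(A) = 3/2 + (1 - A)/2 = 3/2 + (½ - A/2) = 2 - A/2)
j = -9520 (j = (35*(-8))*34 = -280*34 = -9520)
y(-3*(-3 + 1)) - j = (2 - (-3)*(-3 + 1)/2) - 1*(-9520) = (2 - (-3)*(-2)/2) + 9520 = (2 - ½*6) + 9520 = (2 - 3) + 9520 = -1 + 9520 = 9519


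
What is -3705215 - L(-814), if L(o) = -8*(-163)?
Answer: -3706519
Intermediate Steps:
L(o) = 1304
-3705215 - L(-814) = -3705215 - 1*1304 = -3705215 - 1304 = -3706519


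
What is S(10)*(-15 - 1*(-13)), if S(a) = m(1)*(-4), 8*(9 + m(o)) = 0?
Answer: -72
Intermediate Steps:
m(o) = -9 (m(o) = -9 + (1/8)*0 = -9 + 0 = -9)
S(a) = 36 (S(a) = -9*(-4) = 36)
S(10)*(-15 - 1*(-13)) = 36*(-15 - 1*(-13)) = 36*(-15 + 13) = 36*(-2) = -72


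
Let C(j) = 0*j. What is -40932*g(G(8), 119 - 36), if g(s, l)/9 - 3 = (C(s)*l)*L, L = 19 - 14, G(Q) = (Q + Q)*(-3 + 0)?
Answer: -1105164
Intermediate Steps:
G(Q) = -6*Q (G(Q) = (2*Q)*(-3) = -6*Q)
C(j) = 0
L = 5
g(s, l) = 27 (g(s, l) = 27 + 9*((0*l)*5) = 27 + 9*(0*5) = 27 + 9*0 = 27 + 0 = 27)
-40932*g(G(8), 119 - 36) = -40932/(1/27) = -40932/1/27 = -40932*27 = -1105164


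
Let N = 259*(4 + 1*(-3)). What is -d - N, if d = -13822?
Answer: 13563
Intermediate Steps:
N = 259 (N = 259*(4 - 3) = 259*1 = 259)
-d - N = -1*(-13822) - 1*259 = 13822 - 259 = 13563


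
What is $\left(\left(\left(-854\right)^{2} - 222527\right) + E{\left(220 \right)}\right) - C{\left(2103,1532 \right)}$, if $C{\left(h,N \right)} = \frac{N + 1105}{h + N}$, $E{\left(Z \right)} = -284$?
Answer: $\frac{1841143038}{3635} \approx 5.065 \cdot 10^{5}$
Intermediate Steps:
$C{\left(h,N \right)} = \frac{1105 + N}{N + h}$
$\left(\left(\left(-854\right)^{2} - 222527\right) + E{\left(220 \right)}\right) - C{\left(2103,1532 \right)} = \left(\left(\left(-854\right)^{2} - 222527\right) - 284\right) - \frac{1105 + 1532}{1532 + 2103} = \left(\left(729316 - 222527\right) - 284\right) - \frac{1}{3635} \cdot 2637 = \left(506789 - 284\right) - \frac{1}{3635} \cdot 2637 = 506505 - \frac{2637}{3635} = \frac{1841143038}{3635}$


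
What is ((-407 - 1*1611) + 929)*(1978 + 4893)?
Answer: -7482519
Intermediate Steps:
((-407 - 1*1611) + 929)*(1978 + 4893) = ((-407 - 1611) + 929)*6871 = (-2018 + 929)*6871 = -1089*6871 = -7482519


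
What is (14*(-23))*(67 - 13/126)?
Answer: -193867/9 ≈ -21541.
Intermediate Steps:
(14*(-23))*(67 - 13/126) = -322*(67 - 13*1/126) = -322*(67 - 13/126) = -322*8429/126 = -193867/9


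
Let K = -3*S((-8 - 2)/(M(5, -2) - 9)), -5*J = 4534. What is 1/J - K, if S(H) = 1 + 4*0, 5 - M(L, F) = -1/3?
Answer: 13597/4534 ≈ 2.9989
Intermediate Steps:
M(L, F) = 16/3 (M(L, F) = 5 - (-1)/3 = 5 - 1*(-1/3) = 5 + 1/3 = 16/3)
S(H) = 1 (S(H) = 1 + 0 = 1)
J = -4534/5 (J = -1/5*4534 = -4534/5 ≈ -906.80)
K = -3 (K = -3*1 = -3)
1/J - K = 1/(-4534/5) - 1*(-3) = -5/4534 + 3 = 13597/4534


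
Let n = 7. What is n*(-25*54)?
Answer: -9450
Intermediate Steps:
n*(-25*54) = 7*(-25*54) = 7*(-1350) = -9450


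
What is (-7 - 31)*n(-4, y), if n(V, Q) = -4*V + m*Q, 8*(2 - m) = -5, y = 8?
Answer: -1406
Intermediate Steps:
m = 21/8 (m = 2 - 1/8*(-5) = 2 + 5/8 = 21/8 ≈ 2.6250)
n(V, Q) = -4*V + 21*Q/8
(-7 - 31)*n(-4, y) = (-7 - 31)*(-4*(-4) + (21/8)*8) = -38*(16 + 21) = -38*37 = -1406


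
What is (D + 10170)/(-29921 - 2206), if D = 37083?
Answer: -15751/10709 ≈ -1.4708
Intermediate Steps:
(D + 10170)/(-29921 - 2206) = (37083 + 10170)/(-29921 - 2206) = 47253/(-32127) = 47253*(-1/32127) = -15751/10709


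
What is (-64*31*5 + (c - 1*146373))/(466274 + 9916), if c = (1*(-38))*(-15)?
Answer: -155723/476190 ≈ -0.32702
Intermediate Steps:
c = 570 (c = -38*(-15) = 570)
(-64*31*5 + (c - 1*146373))/(466274 + 9916) = (-64*31*5 + (570 - 1*146373))/(466274 + 9916) = (-1984*5 + (570 - 146373))/476190 = (-9920 - 145803)*(1/476190) = -155723*1/476190 = -155723/476190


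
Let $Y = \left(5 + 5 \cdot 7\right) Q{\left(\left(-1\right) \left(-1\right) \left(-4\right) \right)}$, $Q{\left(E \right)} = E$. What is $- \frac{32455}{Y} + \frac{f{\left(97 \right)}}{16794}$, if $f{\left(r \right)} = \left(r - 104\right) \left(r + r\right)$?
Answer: $\frac{54483199}{268704} \approx 202.76$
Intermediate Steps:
$f{\left(r \right)} = 2 r \left(-104 + r\right)$ ($f{\left(r \right)} = \left(-104 + r\right) 2 r = 2 r \left(-104 + r\right)$)
$Y = -160$ ($Y = \left(5 + 5 \cdot 7\right) \left(-1\right) \left(-1\right) \left(-4\right) = \left(5 + 35\right) 1 \left(-4\right) = 40 \left(-4\right) = -160$)
$- \frac{32455}{Y} + \frac{f{\left(97 \right)}}{16794} = - \frac{32455}{-160} + \frac{2 \cdot 97 \left(-104 + 97\right)}{16794} = \left(-32455\right) \left(- \frac{1}{160}\right) + 2 \cdot 97 \left(-7\right) \frac{1}{16794} = \frac{6491}{32} - \frac{679}{8397} = \frac{54483199}{268704}$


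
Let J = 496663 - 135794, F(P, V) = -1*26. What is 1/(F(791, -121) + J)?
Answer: 1/360843 ≈ 2.7713e-6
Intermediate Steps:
F(P, V) = -26
J = 360869
1/(F(791, -121) + J) = 1/(-26 + 360869) = 1/360843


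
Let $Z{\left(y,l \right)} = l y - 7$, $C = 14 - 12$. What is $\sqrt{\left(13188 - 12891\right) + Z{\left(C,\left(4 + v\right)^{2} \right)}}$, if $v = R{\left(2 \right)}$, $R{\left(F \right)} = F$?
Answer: $\sqrt{362} \approx 19.026$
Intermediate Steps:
$v = 2$
$C = 2$ ($C = 14 - 12 = 2$)
$Z{\left(y,l \right)} = -7 + l y$
$\sqrt{\left(13188 - 12891\right) + Z{\left(C,\left(4 + v\right)^{2} \right)}} = \sqrt{\left(13188 - 12891\right) - \left(7 - \left(4 + 2\right)^{2} \cdot 2\right)} = \sqrt{297 - \left(7 - 6^{2} \cdot 2\right)} = \sqrt{297 + \left(-7 + 36 \cdot 2\right)} = \sqrt{297 + \left(-7 + 72\right)} = \sqrt{297 + 65} = \sqrt{362}$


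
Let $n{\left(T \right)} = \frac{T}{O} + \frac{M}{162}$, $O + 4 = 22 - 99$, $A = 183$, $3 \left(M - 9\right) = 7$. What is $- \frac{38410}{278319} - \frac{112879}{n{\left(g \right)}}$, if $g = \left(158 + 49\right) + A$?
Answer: $\frac{7634133720713}{320901807} \approx 23790.0$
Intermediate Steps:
$M = \frac{34}{3}$ ($M = 9 + \frac{1}{3} \cdot 7 = 9 + \frac{7}{3} = \frac{34}{3} \approx 11.333$)
$O = -81$ ($O = -4 + \left(22 - 99\right) = -4 - 77 = -81$)
$g = 390$ ($g = \left(158 + 49\right) + 183 = 207 + 183 = 390$)
$n{\left(T \right)} = \frac{17}{243} - \frac{T}{81}$ ($n{\left(T \right)} = \frac{T}{-81} + \frac{34}{3 \cdot 162} = T \left(- \frac{1}{81}\right) + \frac{34}{3} \cdot \frac{1}{162} = - \frac{T}{81} + \frac{17}{243} = \frac{17}{243} - \frac{T}{81}$)
$- \frac{38410}{278319} - \frac{112879}{n{\left(g \right)}} = - \frac{38410}{278319} - \frac{112879}{\frac{17}{243} - \frac{130}{27}} = \left(-38410\right) \frac{1}{278319} - \frac{112879}{\frac{17}{243} - \frac{130}{27}} = - \frac{38410}{278319} - \frac{112879}{- \frac{1153}{243}} = - \frac{38410}{278319} - - \frac{27429597}{1153} = - \frac{38410}{278319} + \frac{27429597}{1153} = \frac{7634133720713}{320901807}$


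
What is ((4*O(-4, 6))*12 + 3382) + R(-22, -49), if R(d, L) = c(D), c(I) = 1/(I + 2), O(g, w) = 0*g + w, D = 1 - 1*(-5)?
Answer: 29361/8 ≈ 3670.1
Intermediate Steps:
D = 6 (D = 1 + 5 = 6)
O(g, w) = w (O(g, w) = 0 + w = w)
c(I) = 1/(2 + I)
R(d, L) = 1/8 (R(d, L) = 1/(2 + 6) = 1/8)
((4*O(-4, 6))*12 + 3382) + R(-22, -49) = ((4*6)*12 + 3382) + 1/8 = (24*12 + 3382) + 1/8 = (288 + 3382) + 1/8 = 3670 + 1/8 = 29361/8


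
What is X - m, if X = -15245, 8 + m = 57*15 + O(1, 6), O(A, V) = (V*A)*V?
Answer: -16128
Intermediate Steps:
O(A, V) = A*V² (O(A, V) = (A*V)*V = A*V²)
m = 883 (m = -8 + (57*15 + 1*6²) = -8 + (855 + 1*36) = -8 + (855 + 36) = -8 + 891 = 883)
X - m = -15245 - 1*883 = -15245 - 883 = -16128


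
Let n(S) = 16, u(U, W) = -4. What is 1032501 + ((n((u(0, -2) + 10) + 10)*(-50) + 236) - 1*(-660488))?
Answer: 1692425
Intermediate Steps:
1032501 + ((n((u(0, -2) + 10) + 10)*(-50) + 236) - 1*(-660488)) = 1032501 + ((16*(-50) + 236) - 1*(-660488)) = 1032501 + ((-800 + 236) + 660488) = 1032501 + (-564 + 660488) = 1032501 + 659924 = 1692425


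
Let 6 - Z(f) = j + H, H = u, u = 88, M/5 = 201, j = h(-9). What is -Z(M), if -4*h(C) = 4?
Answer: 81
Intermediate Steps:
h(C) = -1 (h(C) = -¼*4 = -1)
j = -1
M = 1005 (M = 5*201 = 1005)
H = 88
Z(f) = -81 (Z(f) = 6 - (-1 + 88) = 6 - 1*87 = 6 - 87 = -81)
-Z(M) = -1*(-81) = 81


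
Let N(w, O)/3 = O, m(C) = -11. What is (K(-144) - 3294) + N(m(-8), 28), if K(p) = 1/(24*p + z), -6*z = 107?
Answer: -66906036/20843 ≈ -3210.0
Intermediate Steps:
z = -107/6 (z = -1/6*107 = -107/6 ≈ -17.833)
N(w, O) = 3*O
K(p) = 1/(-107/6 + 24*p) (K(p) = 1/(24*p - 107/6) = 1/(-107/6 + 24*p))
(K(-144) - 3294) + N(m(-8), 28) = (6/(-107 + 144*(-144)) - 3294) + 3*28 = (6/(-107 - 20736) - 3294) + 84 = (6/(-20843) - 3294) + 84 = (6*(-1/20843) - 3294) + 84 = (-6/20843 - 3294) + 84 = -68656848/20843 + 84 = -66906036/20843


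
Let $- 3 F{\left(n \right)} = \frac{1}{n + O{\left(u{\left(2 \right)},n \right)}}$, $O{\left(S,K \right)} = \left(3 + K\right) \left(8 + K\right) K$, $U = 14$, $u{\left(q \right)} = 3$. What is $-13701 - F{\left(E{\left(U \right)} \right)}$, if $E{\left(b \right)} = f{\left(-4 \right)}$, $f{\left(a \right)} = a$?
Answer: $- \frac{493235}{36} \approx -13701.0$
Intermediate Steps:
$O{\left(S,K \right)} = K \left(3 + K\right) \left(8 + K\right)$
$E{\left(b \right)} = -4$
$F{\left(n \right)} = - \frac{1}{3 \left(n + n \left(24 + n^{2} + 11 n\right)\right)}$
$-13701 - F{\left(E{\left(U \right)} \right)} = -13701 - - \frac{1}{3 \left(-4\right) \left(25 + \left(-4\right)^{2} + 11 \left(-4\right)\right)} = -13701 - \left(- \frac{1}{3}\right) \left(- \frac{1}{4}\right) \frac{1}{25 + 16 - 44} = -13701 - \left(- \frac{1}{3}\right) \left(- \frac{1}{4}\right) \frac{1}{-3} = -13701 - \left(- \frac{1}{3}\right) \left(- \frac{1}{4}\right) \left(- \frac{1}{3}\right) = -13701 - - \frac{1}{36} = -13701 + \frac{1}{36} = - \frac{493235}{36}$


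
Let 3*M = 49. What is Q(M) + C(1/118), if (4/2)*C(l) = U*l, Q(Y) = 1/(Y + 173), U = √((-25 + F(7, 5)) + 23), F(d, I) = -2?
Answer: 3/568 + I/118 ≈ 0.0052817 + 0.0084746*I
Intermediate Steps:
M = 49/3 (M = (⅓)*49 = 49/3 ≈ 16.333)
U = 2*I (U = √((-25 - 2) + 23) = √(-27 + 23) = √(-4) = 2*I ≈ 2.0*I)
Q(Y) = 1/(173 + Y)
C(l) = I*l (C(l) = ((2*I)*l)/2 = (2*I*l)/2 = I*l)
Q(M) + C(1/118) = 1/(173 + 49/3) + I/118 = 1/(568/3) + I*(1/118) = 3/568 + I/118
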